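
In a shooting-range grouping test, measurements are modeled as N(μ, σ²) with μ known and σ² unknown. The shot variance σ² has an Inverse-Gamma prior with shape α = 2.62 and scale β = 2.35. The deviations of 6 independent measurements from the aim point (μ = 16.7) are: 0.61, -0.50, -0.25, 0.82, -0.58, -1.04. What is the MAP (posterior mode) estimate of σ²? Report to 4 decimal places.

With known mean μ and an Inverse-Gamma(α, β) prior on σ², the Normal likelihood is conjugate: posterior is Inv-Gamma(α + n/2, β + Σ(xᵢ−μ)²/2).
Σ(xᵢ−μ)² = (0.61)² + (-0.50)² + (-0.25)² + (0.82)² + (-0.58)² + (-1.04)² = 2.7750.
Posterior: Inv-Gamma(2.62 + 6/2, 2.35 + 2.7750/2) = Inv-Gamma(5.62, 3.73750).
Mode = β/(α+1) = 3.73750/6.62 = 0.5646.

0.5646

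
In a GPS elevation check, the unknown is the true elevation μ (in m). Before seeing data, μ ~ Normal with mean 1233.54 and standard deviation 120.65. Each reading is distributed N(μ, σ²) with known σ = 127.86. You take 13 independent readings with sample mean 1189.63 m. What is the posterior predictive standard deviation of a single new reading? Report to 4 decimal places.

For Normal data with known variance σ², a Normal(μ₀, σ₀²) prior on μ is conjugate. Posterior precision = 1/σ₀² + n/σ²; posterior mean is the precision-weighted average of μ₀ and x̄.
σ₀² = 120.65² = 14556.4225, σ² = 127.86² = 16348.1796; σ² + n·σ₀² = 16348.1796 + 13·14556.4225 = 205581.6721.
Posterior precision = 1/σ₀² + n/σ² = 1/14556.4225 + 13/16348.1796 = (σ² + n·σ₀²)/(σ₀²σ²) = 205581.6721/(14556.4225·16348.1796); posterior variance σₙ² = σ₀²σ²/(σ² + n·σ₀²) = 14556.4225·16348.1796/205581.6721 = 1157.549732.
Predictive variance for one new observation = σₙ² + σ² = 14556.4225·16348.1796/205581.6721 + 16348.1796 = σ²·(σ₀² + 205581.6721)/205581.6721 = 16348.1796·220138.0946/205581.6721 = 17505.729332; SD = √(16348.1796·220138.0946/205581.6721) = 132.3092.

132.3092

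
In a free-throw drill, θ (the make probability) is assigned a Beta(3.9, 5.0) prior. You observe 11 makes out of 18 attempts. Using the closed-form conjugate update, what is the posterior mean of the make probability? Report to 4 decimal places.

The Beta prior is conjugate to a Binomial/Bernoulli likelihood; the update adds successes to α and failures to β.
Posterior: Beta(α+k, β+n−k) = Beta(3.9+11, 5.0+7) = Beta(14.9, 12.0).
Posterior mean = α/(α+β) = 14.9/26.9 = 0.5539.

0.5539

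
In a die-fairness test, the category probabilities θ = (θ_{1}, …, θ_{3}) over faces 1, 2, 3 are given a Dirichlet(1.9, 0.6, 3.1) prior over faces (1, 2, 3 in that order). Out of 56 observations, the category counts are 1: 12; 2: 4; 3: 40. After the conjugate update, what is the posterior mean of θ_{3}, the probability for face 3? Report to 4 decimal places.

0.6997

The Dirichlet prior is conjugate to the Multinomial likelihood: each posterior αⱼ = prior αⱼ + observed count nⱼ.
Posterior concentration: (13.9, 4.6, 43.1), total = 61.6.
E[θ_{3}|data] = α_{3}/Σα = 43.1/61.6 = 0.6997.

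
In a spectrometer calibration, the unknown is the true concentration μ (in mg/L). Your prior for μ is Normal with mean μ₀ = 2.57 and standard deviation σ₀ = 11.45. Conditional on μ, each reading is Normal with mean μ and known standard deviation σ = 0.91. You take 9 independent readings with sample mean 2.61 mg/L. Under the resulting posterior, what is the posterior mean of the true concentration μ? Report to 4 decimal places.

For Normal data with known variance σ², a Normal(μ₀, σ₀²) prior on μ is conjugate. Posterior precision = 1/σ₀² + n/σ²; posterior mean is the precision-weighted average of μ₀ and x̄.
n·x̄ = 9·2.61 = 23.49.
σ₀² = 11.45² = 131.1025, σ² = 0.91² = 0.8281; σ² + n·σ₀² = 0.8281 + 9·131.1025 = 1180.7506.
Posterior mean = (μ₀/σ₀² + n·x̄/σ²)/(1/σ₀² + n/σ²) = (σ²·μ₀ + σ₀²·n·x̄)/(σ² + n·σ₀²) = (0.8281·2.57 + 131.1025·23.49)/1180.7506 = 3081.725942/1180.7506 = 2.6100.

2.6100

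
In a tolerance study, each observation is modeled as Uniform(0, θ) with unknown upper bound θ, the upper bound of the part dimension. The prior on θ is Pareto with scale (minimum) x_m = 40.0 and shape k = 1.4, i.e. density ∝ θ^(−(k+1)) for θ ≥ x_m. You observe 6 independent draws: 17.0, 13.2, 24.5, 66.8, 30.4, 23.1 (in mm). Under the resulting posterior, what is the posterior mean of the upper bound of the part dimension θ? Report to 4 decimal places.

77.2375

A Pareto(scale x_m, shape k) prior on the upper bound θ of Uniform(0, θ) is conjugate: posterior is Pareto(max(x_m, max xᵢ), k + n).
Sample maximum = 66.8; prior scale x_m = 40.0 → posterior scale = max = 66.8.
Posterior shape = 1.4 + 6 = 7.4.
E[θ|data] = k·x_m/(k−1) = 7.4·66.8/6.4 = 77.2375.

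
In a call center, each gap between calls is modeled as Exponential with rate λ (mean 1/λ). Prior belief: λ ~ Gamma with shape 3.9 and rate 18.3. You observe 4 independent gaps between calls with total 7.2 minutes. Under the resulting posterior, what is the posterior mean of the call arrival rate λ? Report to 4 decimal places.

0.3098

With a Gamma(shape α, rate β) prior on the exponential rate λ, the posterior after n observations with total T = Σxᵢ is Gamma(α+n, β+T).
Posterior: Gamma(3.9+4, 18.3+7.2) = Gamma(7.9, 25.5).
Posterior mean of λ = α/β = 7.9/25.5 = 0.3098.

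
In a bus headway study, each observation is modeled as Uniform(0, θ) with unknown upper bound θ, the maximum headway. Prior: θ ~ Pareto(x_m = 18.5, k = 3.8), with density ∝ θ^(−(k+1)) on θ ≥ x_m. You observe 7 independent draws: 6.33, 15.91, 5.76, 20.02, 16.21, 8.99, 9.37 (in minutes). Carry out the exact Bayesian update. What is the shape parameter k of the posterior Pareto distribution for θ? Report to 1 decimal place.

A Pareto(scale x_m, shape k) prior on the upper bound θ of Uniform(0, θ) is conjugate: posterior is Pareto(max(x_m, max xᵢ), k + n).
Sample maximum = 20.02; prior scale x_m = 18.5 → posterior scale = max = 20.02.
Posterior shape = 3.8 + 7 = 10.8.
Posterior shape k = 10.8.

10.8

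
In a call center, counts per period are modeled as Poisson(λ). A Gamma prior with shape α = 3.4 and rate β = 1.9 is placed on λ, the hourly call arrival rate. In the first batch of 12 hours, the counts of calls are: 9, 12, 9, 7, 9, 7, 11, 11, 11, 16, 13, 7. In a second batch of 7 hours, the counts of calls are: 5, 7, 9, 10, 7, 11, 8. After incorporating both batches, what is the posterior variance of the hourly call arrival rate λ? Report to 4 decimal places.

0.4176

With a Gamma(shape α, rate β) prior, the Poisson likelihood is conjugate: the posterior is Gamma(α + ΣXᵢ, β + n).
Batch 1: sum of counts S = 122 over n = 12 hours.
After batch 1: Gamma(α+S, β+n) = Gamma(3.4+122, 1.9+12) = Gamma(125.4, 13.9).
Batch 2: sum of counts S = 57 over n = 7 hours.
After batch 2: Gamma(α+S, β+n) = Gamma(125.4+57, 13.9+7) = Gamma(182.4, 20.9).
Var = α/β² = 182.4/20.9² = 0.4176.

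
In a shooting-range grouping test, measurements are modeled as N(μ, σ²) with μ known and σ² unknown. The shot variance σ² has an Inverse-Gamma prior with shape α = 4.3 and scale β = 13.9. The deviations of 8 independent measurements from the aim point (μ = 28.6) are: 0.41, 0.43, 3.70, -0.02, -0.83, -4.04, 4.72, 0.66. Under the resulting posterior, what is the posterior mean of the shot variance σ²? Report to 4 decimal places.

With known mean μ and an Inverse-Gamma(α, β) prior on σ², the Normal likelihood is conjugate: posterior is Inv-Gamma(α + n/2, β + Σ(xᵢ−μ)²/2).
Σ(xᵢ−μ)² = (0.41)² + (0.43)² + (3.70)² + (-0.02)² + (-0.83)² + (-4.04)² + (4.72)² + (0.66)² = 53.7679.
Posterior: Inv-Gamma(4.3 + 8/2, 13.9 + 53.7679/2) = Inv-Gamma(8.30, 40.78395).
E[σ²|data] = β/(α−1) = 40.78395/7.30 = 5.5868.

5.5868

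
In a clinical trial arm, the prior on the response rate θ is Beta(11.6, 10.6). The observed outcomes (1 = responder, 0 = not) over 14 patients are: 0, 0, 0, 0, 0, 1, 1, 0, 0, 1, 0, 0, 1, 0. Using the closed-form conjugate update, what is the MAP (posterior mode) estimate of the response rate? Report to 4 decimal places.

The Beta prior is conjugate to a Binomial/Bernoulli likelihood; the update adds successes to α and failures to β.
Posterior: Beta(α+k, β+n−k) = Beta(11.6+4, 10.6+10) = Beta(15.6, 20.6).
Mode of Beta(a,b) for a,b>1 is (a−1)/(a+b−2) = 14.6/34.2 = 0.4269.

0.4269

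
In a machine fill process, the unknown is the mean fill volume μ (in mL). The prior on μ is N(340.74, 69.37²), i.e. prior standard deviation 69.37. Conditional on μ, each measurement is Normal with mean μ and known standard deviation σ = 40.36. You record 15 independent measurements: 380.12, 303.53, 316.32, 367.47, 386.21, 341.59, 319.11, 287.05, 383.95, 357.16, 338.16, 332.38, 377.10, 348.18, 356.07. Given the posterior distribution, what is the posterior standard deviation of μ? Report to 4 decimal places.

For Normal data with known variance σ², a Normal(μ₀, σ₀²) prior on μ is conjugate. Posterior precision = 1/σ₀² + n/σ²; posterior mean is the precision-weighted average of μ₀ and x̄.
σ₀² = 69.37² = 4812.1969, σ² = 40.36² = 1628.9296; σ² + n·σ₀² = 1628.9296 + 15·4812.1969 = 73811.8831.
Posterior precision = 1/σ₀² + n/σ² = 1/4812.1969 + 15/1628.9296 = (σ² + n·σ₀²)/(σ₀²σ²) = 73811.8831/(4812.1969·1628.9296); posterior variance σₙ² = σ₀²σ²/(σ² + n·σ₀²) = 4812.1969·1628.9296/73811.8831 = 106.198753.
Posterior SD = √σₙ² = √(4812.1969·1628.9296/73811.8831) = 10.3053.

10.3053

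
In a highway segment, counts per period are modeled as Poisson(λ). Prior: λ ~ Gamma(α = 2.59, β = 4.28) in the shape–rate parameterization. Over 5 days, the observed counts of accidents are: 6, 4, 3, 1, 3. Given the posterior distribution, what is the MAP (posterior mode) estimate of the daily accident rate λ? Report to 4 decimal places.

2.0032

With a Gamma(shape α, rate β) prior, the Poisson likelihood is conjugate: the posterior is Gamma(α + ΣXᵢ, β + n).
Sum of counts S = 17 over n = 5 days.
Posterior: Gamma(α+S, β+n) = Gamma(2.59+17, 4.28+5) = Gamma(19.59, 9.28).
Mode of Gamma(α,β) for α≥1 is (α−1)/β = 18.59/9.28 = 2.0032.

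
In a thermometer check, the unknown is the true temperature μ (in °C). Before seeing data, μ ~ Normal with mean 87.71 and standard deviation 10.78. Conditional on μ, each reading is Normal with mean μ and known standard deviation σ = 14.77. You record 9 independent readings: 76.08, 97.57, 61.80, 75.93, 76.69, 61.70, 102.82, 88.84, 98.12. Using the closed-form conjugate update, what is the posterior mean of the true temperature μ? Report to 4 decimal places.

83.1280

For Normal data with known variance σ², a Normal(μ₀, σ₀²) prior on μ is conjugate. Posterior precision = 1/σ₀² + n/σ²; posterior mean is the precision-weighted average of μ₀ and x̄.
Σxᵢ = 76.08 + 97.57 + 61.80 + 75.93 + 76.69 + 61.70 + 102.82 + 88.84 + 98.12 = 739.55, so n·x̄ = 739.55.
σ₀² = 10.78² = 116.2084, σ² = 14.77² = 218.1529; σ² + n·σ₀² = 218.1529 + 9·116.2084 = 1264.0285.
Posterior mean = (μ₀/σ₀² + n·x̄/σ²)/(1/σ₀² + n/σ²) = (σ²·μ₀ + σ₀²·n·x̄)/(σ² + n·σ₀²) = (218.1529·87.71 + 116.2084·739.55)/1264.0285 = 105076.113079/1264.0285 = 83.1280.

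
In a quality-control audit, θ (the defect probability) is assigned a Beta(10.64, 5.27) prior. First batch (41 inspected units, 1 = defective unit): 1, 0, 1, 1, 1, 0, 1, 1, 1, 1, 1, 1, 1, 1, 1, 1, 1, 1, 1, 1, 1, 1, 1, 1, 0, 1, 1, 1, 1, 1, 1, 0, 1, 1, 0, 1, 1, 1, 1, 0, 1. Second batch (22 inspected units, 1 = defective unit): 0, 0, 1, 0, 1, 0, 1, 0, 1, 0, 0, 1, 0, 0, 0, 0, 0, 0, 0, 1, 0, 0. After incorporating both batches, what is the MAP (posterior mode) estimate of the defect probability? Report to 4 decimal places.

The Beta prior is conjugate to a Binomial/Bernoulli likelihood; the update adds successes to α and failures to β.
After batch 1: Beta(10.64+35, 5.27+6) = Beta(45.64, 11.27).
After batch 2: Beta(45.64+6, 11.27+16) = Beta(51.64, 27.27).
Mode of Beta(a,b) for a,b>1 is (a−1)/(a+b−2) = 50.64/76.91 = 0.6584.

0.6584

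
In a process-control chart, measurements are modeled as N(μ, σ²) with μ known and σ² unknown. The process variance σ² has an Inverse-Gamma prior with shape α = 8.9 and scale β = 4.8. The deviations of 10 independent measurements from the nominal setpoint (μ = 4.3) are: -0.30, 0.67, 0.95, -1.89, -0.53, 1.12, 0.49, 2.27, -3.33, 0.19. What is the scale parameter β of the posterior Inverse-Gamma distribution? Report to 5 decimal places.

16.33340

With known mean μ and an Inverse-Gamma(α, β) prior on σ², the Normal likelihood is conjugate: posterior is Inv-Gamma(α + n/2, β + Σ(xᵢ−μ)²/2).
Σ(xᵢ−μ)² = (-0.30)² + (0.67)² + (0.95)² + (-1.89)² + (-0.53)² + (1.12)² + (0.49)² + (2.27)² + (-3.33)² + (0.19)² = 23.0668.
Posterior: Inv-Gamma(8.9 + 10/2, 4.8 + 23.0668/2) = Inv-Gamma(13.90, 16.33340).
Posterior β = 16.33340.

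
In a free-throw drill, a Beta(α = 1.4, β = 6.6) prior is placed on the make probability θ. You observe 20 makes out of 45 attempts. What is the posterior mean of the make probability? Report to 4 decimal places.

The Beta prior is conjugate to a Binomial/Bernoulli likelihood; the update adds successes to α and failures to β.
Posterior: Beta(α+k, β+n−k) = Beta(1.4+20, 6.6+25) = Beta(21.4, 31.6).
Posterior mean = α/(α+β) = 21.4/53.0 = 0.4038.

0.4038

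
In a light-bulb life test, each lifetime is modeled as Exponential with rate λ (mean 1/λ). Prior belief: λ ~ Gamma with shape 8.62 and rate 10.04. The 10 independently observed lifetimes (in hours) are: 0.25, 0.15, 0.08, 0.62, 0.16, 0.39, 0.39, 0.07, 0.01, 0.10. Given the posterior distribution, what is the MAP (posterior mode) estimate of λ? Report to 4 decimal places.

With a Gamma(shape α, rate β) prior on the exponential rate λ, the posterior after n observations with total T = Σxᵢ is Gamma(α+n, β+T).
Sum of observations T = 2.22 hours; n = 10.
Posterior: Gamma(8.62+10, 10.04+2.22) = Gamma(18.62, 12.26).
Mode = (α−1)/β = 1.4372.

1.4372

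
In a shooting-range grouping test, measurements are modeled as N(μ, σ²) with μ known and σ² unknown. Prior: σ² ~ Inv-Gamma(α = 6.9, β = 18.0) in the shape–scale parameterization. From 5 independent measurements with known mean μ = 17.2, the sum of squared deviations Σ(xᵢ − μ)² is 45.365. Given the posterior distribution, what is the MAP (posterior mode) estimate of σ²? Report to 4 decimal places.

3.9118

With known mean μ and an Inverse-Gamma(α, β) prior on σ², the Normal likelihood is conjugate: posterior is Inv-Gamma(α + n/2, β + Σ(xᵢ−μ)²/2).
Posterior: Inv-Gamma(6.9 + 5/2, 18.0 + 45.365/2) = Inv-Gamma(9.40, 40.6825).
Mode = β/(α+1) = 40.6825/10.40 = 3.9118.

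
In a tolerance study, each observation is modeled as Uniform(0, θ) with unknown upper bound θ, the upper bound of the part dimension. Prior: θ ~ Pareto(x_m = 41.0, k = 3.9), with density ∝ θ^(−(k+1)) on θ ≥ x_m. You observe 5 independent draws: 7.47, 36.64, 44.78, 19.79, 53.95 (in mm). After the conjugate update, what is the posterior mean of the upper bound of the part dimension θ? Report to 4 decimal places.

A Pareto(scale x_m, shape k) prior on the upper bound θ of Uniform(0, θ) is conjugate: posterior is Pareto(max(x_m, max xᵢ), k + n).
Sample maximum = 53.95; prior scale x_m = 41.0 → posterior scale = max = 53.95.
Posterior shape = 3.9 + 5 = 8.9.
E[θ|data] = k·x_m/(k−1) = 8.9·53.95/7.9 = 60.7791.

60.7791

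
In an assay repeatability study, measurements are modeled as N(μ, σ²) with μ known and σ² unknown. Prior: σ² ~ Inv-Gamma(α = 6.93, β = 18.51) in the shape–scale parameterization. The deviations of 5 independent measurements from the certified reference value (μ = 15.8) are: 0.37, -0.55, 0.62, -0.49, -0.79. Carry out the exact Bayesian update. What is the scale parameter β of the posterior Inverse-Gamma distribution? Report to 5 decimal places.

With known mean μ and an Inverse-Gamma(α, β) prior on σ², the Normal likelihood is conjugate: posterior is Inv-Gamma(α + n/2, β + Σ(xᵢ−μ)²/2).
Σ(xᵢ−μ)² = (0.37)² + (-0.55)² + (0.62)² + (-0.49)² + (-0.79)² = 1.6880.
Posterior: Inv-Gamma(6.93 + 5/2, 18.51 + 1.6880/2) = Inv-Gamma(9.43, 19.35400).
Posterior β = 19.35400.

19.35400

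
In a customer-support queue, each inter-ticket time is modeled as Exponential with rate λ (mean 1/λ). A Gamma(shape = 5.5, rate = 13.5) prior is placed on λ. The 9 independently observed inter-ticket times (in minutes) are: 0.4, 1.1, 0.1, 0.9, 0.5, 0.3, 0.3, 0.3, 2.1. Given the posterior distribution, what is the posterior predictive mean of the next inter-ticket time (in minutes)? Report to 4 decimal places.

With a Gamma(shape α, rate β) prior on the exponential rate λ, the posterior after n observations with total T = Σxᵢ is Gamma(α+n, β+T).
Sum of observations T = 6.0 minutes; n = 9.
Posterior: Gamma(5.5+9, 13.5+6.0) = Gamma(14.5, 19.5).
The predictive distribution for the next observation is Lomax; its mean is β/(α−1) = 19.5/13.5 = 1.4444.

1.4444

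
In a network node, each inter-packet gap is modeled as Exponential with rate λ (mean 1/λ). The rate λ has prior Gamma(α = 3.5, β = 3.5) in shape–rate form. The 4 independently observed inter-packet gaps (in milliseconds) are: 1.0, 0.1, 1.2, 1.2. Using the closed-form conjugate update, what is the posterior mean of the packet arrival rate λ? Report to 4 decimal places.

1.0714

With a Gamma(shape α, rate β) prior on the exponential rate λ, the posterior after n observations with total T = Σxᵢ is Gamma(α+n, β+T).
Sum of observations T = 3.5 milliseconds; n = 4.
Posterior: Gamma(3.5+4, 3.5+3.5) = Gamma(7.5, 7.0).
Posterior mean of λ = α/β = 7.5/7.0 = 1.0714.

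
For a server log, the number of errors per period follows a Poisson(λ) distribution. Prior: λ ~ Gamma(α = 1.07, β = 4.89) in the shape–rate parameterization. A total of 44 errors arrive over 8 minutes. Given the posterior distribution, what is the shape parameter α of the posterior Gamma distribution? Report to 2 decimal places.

With a Gamma(shape α, rate β) prior, the Poisson likelihood is conjugate: the posterior is Gamma(α + ΣXᵢ, β + n).
Posterior: Gamma(α+S, β+n) = Gamma(1.07+44, 4.89+8) = Gamma(45.07, 12.89).
Posterior α = 45.07.

45.07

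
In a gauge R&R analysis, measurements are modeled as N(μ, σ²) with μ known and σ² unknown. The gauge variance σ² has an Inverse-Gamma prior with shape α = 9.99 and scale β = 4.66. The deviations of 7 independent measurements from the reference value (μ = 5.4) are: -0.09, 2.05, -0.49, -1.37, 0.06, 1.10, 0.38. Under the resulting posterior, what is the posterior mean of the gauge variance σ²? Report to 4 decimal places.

0.6808

With known mean μ and an Inverse-Gamma(α, β) prior on σ², the Normal likelihood is conjugate: posterior is Inv-Gamma(α + n/2, β + Σ(xᵢ−μ)²/2).
Σ(xᵢ−μ)² = (-0.09)² + (2.05)² + (-0.49)² + (-1.37)² + (0.06)² + (1.10)² + (0.38)² = 7.6856.
Posterior: Inv-Gamma(9.99 + 7/2, 4.66 + 7.6856/2) = Inv-Gamma(13.49, 8.50280).
E[σ²|data] = β/(α−1) = 8.50280/12.49 = 0.6808.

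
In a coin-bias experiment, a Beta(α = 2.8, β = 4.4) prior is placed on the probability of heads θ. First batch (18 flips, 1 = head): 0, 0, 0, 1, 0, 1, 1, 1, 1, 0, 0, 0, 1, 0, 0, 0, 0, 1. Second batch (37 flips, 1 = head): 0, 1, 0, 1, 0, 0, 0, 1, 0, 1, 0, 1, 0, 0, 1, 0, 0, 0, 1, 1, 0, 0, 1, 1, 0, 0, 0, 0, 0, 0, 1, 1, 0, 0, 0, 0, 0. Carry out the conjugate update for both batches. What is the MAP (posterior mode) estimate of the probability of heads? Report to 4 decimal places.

The Beta prior is conjugate to a Binomial/Bernoulli likelihood; the update adds successes to α and failures to β.
After batch 1: Beta(2.8+7, 4.4+11) = Beta(9.8, 15.4).
After batch 2: Beta(9.8+12, 15.4+25) = Beta(21.8, 40.4).
Mode of Beta(a,b) for a,b>1 is (a−1)/(a+b−2) = 20.8/60.2 = 0.3455.

0.3455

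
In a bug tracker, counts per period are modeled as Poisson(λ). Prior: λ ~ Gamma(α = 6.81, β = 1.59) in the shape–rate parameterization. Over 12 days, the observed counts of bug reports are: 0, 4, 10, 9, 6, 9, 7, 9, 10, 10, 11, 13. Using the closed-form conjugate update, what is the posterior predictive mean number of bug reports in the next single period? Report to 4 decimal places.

7.7123

With a Gamma(shape α, rate β) prior, the Poisson likelihood is conjugate: the posterior is Gamma(α + ΣXᵢ, β + n).
Sum of counts S = 98 over n = 12 days.
Posterior: Gamma(α+S, β+n) = Gamma(6.81+98, 1.59+12) = Gamma(104.81, 13.59).
The predictive distribution for one future period is NegBinom with mean α/β = 7.7123.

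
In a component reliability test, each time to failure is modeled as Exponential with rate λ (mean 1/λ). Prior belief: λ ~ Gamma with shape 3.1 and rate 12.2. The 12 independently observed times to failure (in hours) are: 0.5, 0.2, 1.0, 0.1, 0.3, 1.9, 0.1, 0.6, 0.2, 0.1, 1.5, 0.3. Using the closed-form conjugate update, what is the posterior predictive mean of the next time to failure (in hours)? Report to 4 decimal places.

1.3475

With a Gamma(shape α, rate β) prior on the exponential rate λ, the posterior after n observations with total T = Σxᵢ is Gamma(α+n, β+T).
Sum of observations T = 6.8 hours; n = 12.
Posterior: Gamma(3.1+12, 12.2+6.8) = Gamma(15.1, 19.0).
The predictive distribution for the next observation is Lomax; its mean is β/(α−1) = 19.0/14.1 = 1.3475.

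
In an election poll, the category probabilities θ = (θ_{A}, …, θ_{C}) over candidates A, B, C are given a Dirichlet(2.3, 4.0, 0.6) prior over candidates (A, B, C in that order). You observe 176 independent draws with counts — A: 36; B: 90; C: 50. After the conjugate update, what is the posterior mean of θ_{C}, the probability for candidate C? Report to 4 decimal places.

The Dirichlet prior is conjugate to the Multinomial likelihood: each posterior αⱼ = prior αⱼ + observed count nⱼ.
Posterior concentration: (38.3, 94.0, 50.6), total = 182.9.
E[θ_{C}|data] = α_{C}/Σα = 50.6/182.9 = 0.2767.

0.2767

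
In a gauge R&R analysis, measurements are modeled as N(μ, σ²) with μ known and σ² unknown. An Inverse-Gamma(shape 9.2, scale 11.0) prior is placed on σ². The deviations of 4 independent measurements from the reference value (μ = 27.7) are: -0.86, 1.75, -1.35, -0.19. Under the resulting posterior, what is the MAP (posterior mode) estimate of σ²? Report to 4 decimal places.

1.1336

With known mean μ and an Inverse-Gamma(α, β) prior on σ², the Normal likelihood is conjugate: posterior is Inv-Gamma(α + n/2, β + Σ(xᵢ−μ)²/2).
Σ(xᵢ−μ)² = (-0.86)² + (1.75)² + (-1.35)² + (-0.19)² = 5.6607.
Posterior: Inv-Gamma(9.2 + 4/2, 11.0 + 5.6607/2) = Inv-Gamma(11.20, 13.83035).
Mode = β/(α+1) = 13.83035/12.20 = 1.1336.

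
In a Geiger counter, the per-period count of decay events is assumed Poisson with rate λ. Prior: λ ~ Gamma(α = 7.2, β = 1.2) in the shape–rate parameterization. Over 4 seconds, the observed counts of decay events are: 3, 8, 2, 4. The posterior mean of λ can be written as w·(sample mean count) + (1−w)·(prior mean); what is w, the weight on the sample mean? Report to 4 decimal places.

With a Gamma(shape α, rate β) prior, the Poisson likelihood is conjugate: the posterior is Gamma(α + ΣXᵢ, β + n).
Posterior mean = (α₀+S)/(β₀+n) = [n/(β₀+n)]·(S/n) + [β₀/(β₀+n)]·(α₀/β₀), so only n and β₀ enter the weight.
Weight on data w = n/(β₀+n) = 4/(1.2+4) = 4/5.2 = 0.7692.

0.7692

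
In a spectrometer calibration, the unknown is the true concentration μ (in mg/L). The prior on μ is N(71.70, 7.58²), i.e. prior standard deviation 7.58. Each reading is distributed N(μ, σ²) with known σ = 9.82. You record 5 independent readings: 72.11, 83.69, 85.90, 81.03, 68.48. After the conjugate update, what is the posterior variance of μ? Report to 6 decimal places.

For Normal data with known variance σ², a Normal(μ₀, σ₀²) prior on μ is conjugate. Posterior precision = 1/σ₀² + n/σ²; posterior mean is the precision-weighted average of μ₀ and x̄.
σ₀² = 7.58² = 57.4564, σ² = 9.82² = 96.4324; σ² + n·σ₀² = 96.4324 + 5·57.4564 = 383.7144.
Posterior precision = 1/σ₀² + n/σ² = 1/57.4564 + 5/96.4324 = (σ² + n·σ₀²)/(σ₀²σ²) = 383.7144/(57.4564·96.4324); posterior variance σₙ² = σ₀²σ²/(σ² + n·σ₀²) = 57.4564·96.4324/383.7144 = 14.439538.

14.439538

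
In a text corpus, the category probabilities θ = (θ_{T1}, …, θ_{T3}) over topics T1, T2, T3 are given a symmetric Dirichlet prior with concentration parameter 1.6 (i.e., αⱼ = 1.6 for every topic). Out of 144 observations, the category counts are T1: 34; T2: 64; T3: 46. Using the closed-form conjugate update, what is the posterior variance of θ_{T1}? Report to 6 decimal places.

The Dirichlet prior is conjugate to the Multinomial likelihood: each posterior αⱼ = prior αⱼ + observed count nⱼ.
Posterior concentration: (35.6, 65.6, 47.6), total = 148.8.
Var[θ_j] = α_j(Σα−α_j)/((Σα)²(Σα+1)) = 35.6·113.2/(148.8²·149.8) = 0.001215.

0.001215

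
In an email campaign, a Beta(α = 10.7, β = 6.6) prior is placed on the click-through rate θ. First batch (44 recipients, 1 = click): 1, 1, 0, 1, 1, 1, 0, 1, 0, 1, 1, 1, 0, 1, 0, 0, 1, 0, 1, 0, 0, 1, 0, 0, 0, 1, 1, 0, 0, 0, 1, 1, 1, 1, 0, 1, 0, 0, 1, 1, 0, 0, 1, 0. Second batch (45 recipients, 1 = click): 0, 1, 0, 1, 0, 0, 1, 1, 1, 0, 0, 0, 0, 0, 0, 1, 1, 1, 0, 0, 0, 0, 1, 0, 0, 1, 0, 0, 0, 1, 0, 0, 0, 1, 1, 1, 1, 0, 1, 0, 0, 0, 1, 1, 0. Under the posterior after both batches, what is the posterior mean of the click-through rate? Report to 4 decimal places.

The Beta prior is conjugate to a Binomial/Bernoulli likelihood; the update adds successes to α and failures to β.
After batch 1: Beta(10.7+23, 6.6+21) = Beta(33.7, 27.6).
After batch 2: Beta(33.7+18, 27.6+27) = Beta(51.7, 54.6).
Posterior mean = α/(α+β) = 51.7/106.3 = 0.4864.

0.4864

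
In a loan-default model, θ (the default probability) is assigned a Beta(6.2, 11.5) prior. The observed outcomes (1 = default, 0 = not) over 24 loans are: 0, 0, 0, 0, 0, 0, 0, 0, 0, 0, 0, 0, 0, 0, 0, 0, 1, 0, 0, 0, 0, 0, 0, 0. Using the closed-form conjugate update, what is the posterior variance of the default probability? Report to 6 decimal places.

The Beta prior is conjugate to a Binomial/Bernoulli likelihood; the update adds successes to α and failures to β.
Posterior: Beta(α+k, β+n−k) = Beta(6.2+1, 11.5+23) = Beta(7.2, 34.5).
Var = αβ/((α+β)²(α+β+1)) = 7.2·34.5/(41.7²·42.7) = 0.003345.

0.003345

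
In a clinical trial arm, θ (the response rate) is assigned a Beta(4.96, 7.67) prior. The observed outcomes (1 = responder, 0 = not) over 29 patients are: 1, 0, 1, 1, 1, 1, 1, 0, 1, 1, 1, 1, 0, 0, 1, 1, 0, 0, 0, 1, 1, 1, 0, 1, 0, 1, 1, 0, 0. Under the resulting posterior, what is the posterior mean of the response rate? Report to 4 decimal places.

0.5515

The Beta prior is conjugate to a Binomial/Bernoulli likelihood; the update adds successes to α and failures to β.
Posterior: Beta(α+k, β+n−k) = Beta(4.96+18, 7.67+11) = Beta(22.96, 18.67).
Posterior mean = α/(α+β) = 22.96/41.63 = 0.5515.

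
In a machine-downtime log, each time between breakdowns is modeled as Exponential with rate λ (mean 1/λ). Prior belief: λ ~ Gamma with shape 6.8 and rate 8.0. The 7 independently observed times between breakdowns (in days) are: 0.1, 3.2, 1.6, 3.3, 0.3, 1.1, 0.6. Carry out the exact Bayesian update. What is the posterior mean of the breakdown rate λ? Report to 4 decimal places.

With a Gamma(shape α, rate β) prior on the exponential rate λ, the posterior after n observations with total T = Σxᵢ is Gamma(α+n, β+T).
Sum of observations T = 10.2 days; n = 7.
Posterior: Gamma(6.8+7, 8.0+10.2) = Gamma(13.8, 18.2).
Posterior mean of λ = α/β = 13.8/18.2 = 0.7582.

0.7582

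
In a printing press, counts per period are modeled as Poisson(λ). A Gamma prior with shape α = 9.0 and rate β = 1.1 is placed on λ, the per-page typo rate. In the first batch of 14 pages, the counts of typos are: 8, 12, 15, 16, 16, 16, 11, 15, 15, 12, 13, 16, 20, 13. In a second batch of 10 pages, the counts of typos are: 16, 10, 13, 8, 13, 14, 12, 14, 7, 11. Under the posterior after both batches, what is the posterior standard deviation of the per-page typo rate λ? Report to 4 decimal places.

0.7182

With a Gamma(shape α, rate β) prior, the Poisson likelihood is conjugate: the posterior is Gamma(α + ΣXᵢ, β + n).
Batch 1: sum of counts S = 198 over n = 14 pages.
After batch 1: Gamma(α+S, β+n) = Gamma(9.0+198, 1.1+14) = Gamma(207.0, 15.1).
Batch 2: sum of counts S = 118 over n = 10 pages.
After batch 2: Gamma(α+S, β+n) = Gamma(207.0+118, 15.1+10) = Gamma(325.0, 25.1).
SD = √α/β = √325.0/25.1 = 0.7182.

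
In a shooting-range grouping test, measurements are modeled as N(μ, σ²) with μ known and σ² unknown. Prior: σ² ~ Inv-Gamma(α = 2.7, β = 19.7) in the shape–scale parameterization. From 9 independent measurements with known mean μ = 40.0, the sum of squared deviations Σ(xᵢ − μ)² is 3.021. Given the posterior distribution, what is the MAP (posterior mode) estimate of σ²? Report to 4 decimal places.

With known mean μ and an Inverse-Gamma(α, β) prior on σ², the Normal likelihood is conjugate: posterior is Inv-Gamma(α + n/2, β + Σ(xᵢ−μ)²/2).
Posterior: Inv-Gamma(2.7 + 9/2, 19.7 + 3.021/2) = Inv-Gamma(7.20, 21.2105).
Mode = β/(α+1) = 21.2105/8.20 = 2.5866.

2.5866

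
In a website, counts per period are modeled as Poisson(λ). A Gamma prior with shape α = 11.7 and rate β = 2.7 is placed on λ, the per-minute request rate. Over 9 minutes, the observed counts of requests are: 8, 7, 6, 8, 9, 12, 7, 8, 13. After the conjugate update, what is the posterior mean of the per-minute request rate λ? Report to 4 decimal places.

7.6667

With a Gamma(shape α, rate β) prior, the Poisson likelihood is conjugate: the posterior is Gamma(α + ΣXᵢ, β + n).
Sum of counts S = 78 over n = 9 minutes.
Posterior: Gamma(α+S, β+n) = Gamma(11.7+78, 2.7+9) = Gamma(89.7, 11.7).
Posterior mean = α/β = 89.7/11.7 = 7.6667.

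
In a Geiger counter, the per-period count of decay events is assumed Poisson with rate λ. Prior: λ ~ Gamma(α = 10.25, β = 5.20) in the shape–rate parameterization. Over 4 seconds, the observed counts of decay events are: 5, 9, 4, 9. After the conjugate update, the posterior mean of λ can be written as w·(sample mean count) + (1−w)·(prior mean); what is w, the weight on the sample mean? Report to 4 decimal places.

0.4348

With a Gamma(shape α, rate β) prior, the Poisson likelihood is conjugate: the posterior is Gamma(α + ΣXᵢ, β + n).
Posterior mean = (α₀+S)/(β₀+n) = [n/(β₀+n)]·(S/n) + [β₀/(β₀+n)]·(α₀/β₀), so only n and β₀ enter the weight.
Weight on data w = n/(β₀+n) = 4/(5.20+4) = 4/9.20 = 0.4348.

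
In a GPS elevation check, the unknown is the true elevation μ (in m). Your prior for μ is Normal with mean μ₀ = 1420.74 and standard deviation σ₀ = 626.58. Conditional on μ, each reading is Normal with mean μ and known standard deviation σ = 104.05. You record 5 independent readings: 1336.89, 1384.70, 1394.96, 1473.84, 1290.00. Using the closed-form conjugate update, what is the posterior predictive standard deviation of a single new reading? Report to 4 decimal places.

113.9290

For Normal data with known variance σ², a Normal(μ₀, σ₀²) prior on μ is conjugate. Posterior precision = 1/σ₀² + n/σ²; posterior mean is the precision-weighted average of μ₀ and x̄.
σ₀² = 626.58² = 392602.4964, σ² = 104.05² = 10826.4025; σ² + n·σ₀² = 10826.4025 + 5·392602.4964 = 1973838.8845.
Posterior precision = 1/σ₀² + n/σ² = 1/392602.4964 + 5/10826.4025 = (σ² + n·σ₀²)/(σ₀²σ²) = 1973838.8845/(392602.4964·10826.4025); posterior variance σₙ² = σ₀²σ²/(σ² + n·σ₀²) = 392602.4964·10826.4025/1973838.8845 = 2153.404050.
Predictive variance for one new observation = σₙ² + σ² = 392602.4964·10826.4025/1973838.8845 + 10826.4025 = σ²·(σ₀² + 1973838.8845)/1973838.8845 = 10826.4025·2366441.3809/1973838.8845 = 12979.806550; SD = √(10826.4025·2366441.3809/1973838.8845) = 113.9290.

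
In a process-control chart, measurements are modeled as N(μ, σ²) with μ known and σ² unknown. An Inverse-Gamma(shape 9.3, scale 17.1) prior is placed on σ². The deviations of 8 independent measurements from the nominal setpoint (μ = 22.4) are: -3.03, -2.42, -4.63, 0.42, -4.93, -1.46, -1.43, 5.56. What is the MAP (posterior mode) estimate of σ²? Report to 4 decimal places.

With known mean μ and an Inverse-Gamma(α, β) prior on σ², the Normal likelihood is conjugate: posterior is Inv-Gamma(α + n/2, β + Σ(xᵢ−μ)²/2).
Σ(xᵢ−μ)² = (-3.03)² + (-2.42)² + (-4.63)² + (0.42)² + (-4.93)² + (-1.46)² + (-1.43)² + (5.56)² = 96.0456.
Posterior: Inv-Gamma(9.3 + 8/2, 17.1 + 96.0456/2) = Inv-Gamma(13.30, 65.12280).
Mode = β/(α+1) = 65.12280/14.30 = 4.5540.

4.5540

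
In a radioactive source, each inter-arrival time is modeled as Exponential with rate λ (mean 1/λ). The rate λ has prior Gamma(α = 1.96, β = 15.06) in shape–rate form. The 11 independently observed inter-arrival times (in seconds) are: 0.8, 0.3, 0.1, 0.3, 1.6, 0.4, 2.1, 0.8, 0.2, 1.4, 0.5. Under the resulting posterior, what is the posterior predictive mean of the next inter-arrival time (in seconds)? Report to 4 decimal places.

1.9699

With a Gamma(shape α, rate β) prior on the exponential rate λ, the posterior after n observations with total T = Σxᵢ is Gamma(α+n, β+T).
Sum of observations T = 8.5 seconds; n = 11.
Posterior: Gamma(1.96+11, 15.06+8.5) = Gamma(12.96, 23.56).
The predictive distribution for the next observation is Lomax; its mean is β/(α−1) = 23.56/11.96 = 1.9699.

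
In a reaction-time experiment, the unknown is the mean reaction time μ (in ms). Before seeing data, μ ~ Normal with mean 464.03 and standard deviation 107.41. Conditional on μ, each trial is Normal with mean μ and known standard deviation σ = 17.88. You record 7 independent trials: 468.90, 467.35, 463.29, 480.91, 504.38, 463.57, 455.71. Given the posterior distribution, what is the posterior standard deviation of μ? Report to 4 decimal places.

For Normal data with known variance σ², a Normal(μ₀, σ₀²) prior on μ is conjugate. Posterior precision = 1/σ₀² + n/σ²; posterior mean is the precision-weighted average of μ₀ and x̄.
σ₀² = 107.41² = 11536.9081, σ² = 17.88² = 319.6944; σ² + n·σ₀² = 319.6944 + 7·11536.9081 = 81078.0511.
Posterior precision = 1/σ₀² + n/σ² = 1/11536.9081 + 7/319.6944 = (σ² + n·σ₀²)/(σ₀²σ²) = 81078.0511/(11536.9081·319.6944); posterior variance σₙ² = σ₀²σ²/(σ² + n·σ₀²) = 11536.9081·319.6944/81078.0511 = 45.490547.
Posterior SD = √σₙ² = √(11536.9081·319.6944/81078.0511) = 6.7447.

6.7447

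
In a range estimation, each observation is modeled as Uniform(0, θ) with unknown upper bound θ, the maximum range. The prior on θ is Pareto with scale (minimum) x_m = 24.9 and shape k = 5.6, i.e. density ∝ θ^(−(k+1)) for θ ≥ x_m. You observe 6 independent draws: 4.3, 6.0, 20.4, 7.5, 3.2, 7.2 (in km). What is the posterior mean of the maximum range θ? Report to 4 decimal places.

27.2491

A Pareto(scale x_m, shape k) prior on the upper bound θ of Uniform(0, θ) is conjugate: posterior is Pareto(max(x_m, max xᵢ), k + n).
Sample maximum = 20.4; prior scale x_m = 24.9 → posterior scale = max = 24.9.
Posterior shape = 5.6 + 6 = 11.6.
E[θ|data] = k·x_m/(k−1) = 11.6·24.9/10.6 = 27.2491.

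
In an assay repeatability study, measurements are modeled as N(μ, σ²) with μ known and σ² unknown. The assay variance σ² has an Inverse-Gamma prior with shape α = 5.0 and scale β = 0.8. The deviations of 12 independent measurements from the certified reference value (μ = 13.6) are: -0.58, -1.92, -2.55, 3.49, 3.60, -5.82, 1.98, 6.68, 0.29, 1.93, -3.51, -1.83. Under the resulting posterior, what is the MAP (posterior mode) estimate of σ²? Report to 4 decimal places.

5.7983

With known mean μ and an Inverse-Gamma(α, β) prior on σ², the Normal likelihood is conjugate: posterior is Inv-Gamma(α + n/2, β + Σ(xᵢ−μ)²/2).
Σ(xᵢ−μ)² = (-0.58)² + (-1.92)² + (-2.55)² + (3.49)² + (3.60)² + (-5.82)² + (1.98)² + (6.68)² + (0.29)² + (1.93)² + (-3.51)² + (-1.83)² = 137.5586.
Posterior: Inv-Gamma(5.0 + 12/2, 0.8 + 137.5586/2) = Inv-Gamma(11.00, 69.57930).
Mode = β/(α+1) = 69.57930/12.00 = 5.7983.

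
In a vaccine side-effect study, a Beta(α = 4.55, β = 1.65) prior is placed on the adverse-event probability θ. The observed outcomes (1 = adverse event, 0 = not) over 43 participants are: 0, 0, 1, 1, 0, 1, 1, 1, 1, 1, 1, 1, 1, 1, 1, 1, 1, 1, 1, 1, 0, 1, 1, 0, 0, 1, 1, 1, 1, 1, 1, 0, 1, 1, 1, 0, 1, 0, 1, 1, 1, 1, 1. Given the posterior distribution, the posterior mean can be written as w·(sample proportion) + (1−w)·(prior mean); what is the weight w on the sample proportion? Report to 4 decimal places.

The Beta prior is conjugate to a Binomial/Bernoulli likelihood; the update adds successes to α and failures to β.
Posterior mean = (α₀+k)/(α₀+β₀+n) = [n/(α₀+β₀+n)]·(k/n) + [(α₀+β₀)/(α₀+β₀+n)]·α₀/(α₀+β₀), so only n and the prior enter the weight.
The weight on the data is w = n/(α₀+β₀+n) = 43/(4.55+1.65+43) = 43/49.20 = 0.8740.

0.8740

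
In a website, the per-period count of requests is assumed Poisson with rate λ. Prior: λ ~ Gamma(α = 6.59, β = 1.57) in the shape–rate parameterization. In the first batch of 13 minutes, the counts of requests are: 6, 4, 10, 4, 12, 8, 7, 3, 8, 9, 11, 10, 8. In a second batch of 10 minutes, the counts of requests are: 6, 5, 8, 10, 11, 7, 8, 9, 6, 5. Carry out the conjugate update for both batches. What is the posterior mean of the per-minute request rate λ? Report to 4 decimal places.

7.3907

With a Gamma(shape α, rate β) prior, the Poisson likelihood is conjugate: the posterior is Gamma(α + ΣXᵢ, β + n).
Batch 1: sum of counts S = 100 over n = 13 minutes.
After batch 1: Gamma(α+S, β+n) = Gamma(6.59+100, 1.57+13) = Gamma(106.59, 14.57).
Batch 2: sum of counts S = 75 over n = 10 minutes.
After batch 2: Gamma(α+S, β+n) = Gamma(106.59+75, 14.57+10) = Gamma(181.59, 24.57).
Posterior mean = α/β = 181.59/24.57 = 7.3907.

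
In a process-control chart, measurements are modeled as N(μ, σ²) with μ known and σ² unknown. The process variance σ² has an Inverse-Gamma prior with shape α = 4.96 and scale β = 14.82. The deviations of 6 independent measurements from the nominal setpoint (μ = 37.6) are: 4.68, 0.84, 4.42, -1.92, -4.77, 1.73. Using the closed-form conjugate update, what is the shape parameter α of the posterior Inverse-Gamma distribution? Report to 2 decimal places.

With known mean μ and an Inverse-Gamma(α, β) prior on σ², the Normal likelihood is conjugate: posterior is Inv-Gamma(α + n/2, β + Σ(xᵢ−μ)²/2).
Σ(xᵢ−μ)² = (4.68)² + (0.84)² + (4.42)² + (-1.92)² + (-4.77)² + (1.73)² = 71.5766.
Posterior: Inv-Gamma(4.96 + 6/2, 14.82 + 71.5766/2) = Inv-Gamma(7.96, 50.60830).
Posterior α = 7.96.

7.96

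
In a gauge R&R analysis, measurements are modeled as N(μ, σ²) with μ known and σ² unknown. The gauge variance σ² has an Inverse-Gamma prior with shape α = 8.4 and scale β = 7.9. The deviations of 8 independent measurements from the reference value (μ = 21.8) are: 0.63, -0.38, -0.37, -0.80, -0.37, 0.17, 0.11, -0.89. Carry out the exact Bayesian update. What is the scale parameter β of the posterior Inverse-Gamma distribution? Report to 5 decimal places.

9.04410

With known mean μ and an Inverse-Gamma(α, β) prior on σ², the Normal likelihood is conjugate: posterior is Inv-Gamma(α + n/2, β + Σ(xᵢ−μ)²/2).
Σ(xᵢ−μ)² = (0.63)² + (-0.38)² + (-0.37)² + (-0.80)² + (-0.37)² + (0.17)² + (0.11)² + (-0.89)² = 2.2882.
Posterior: Inv-Gamma(8.4 + 8/2, 7.9 + 2.2882/2) = Inv-Gamma(12.40, 9.04410).
Posterior β = 9.04410.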